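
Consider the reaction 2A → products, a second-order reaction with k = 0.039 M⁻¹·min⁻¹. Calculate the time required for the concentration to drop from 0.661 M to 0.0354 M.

685.5 min

Step 1: For second-order: t = (1/[A] - 1/[A]₀)/k
Step 2: t = (1/0.0354 - 1/0.661)/0.039
Step 3: t = (28.25 - 1.513)/0.039
Step 4: t = 26.74/0.039 = 685.5 min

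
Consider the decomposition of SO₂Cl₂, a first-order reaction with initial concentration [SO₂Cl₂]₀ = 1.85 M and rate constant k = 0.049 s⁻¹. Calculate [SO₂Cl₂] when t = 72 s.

0.05432 M

Step 1: For a first-order reaction: [SO₂Cl₂] = [SO₂Cl₂]₀ × e^(-kt)
Step 2: [SO₂Cl₂] = 1.85 × e^(-0.049 × 72)
Step 3: [SO₂Cl₂] = 1.85 × e^(-3.528)
Step 4: [SO₂Cl₂] = 1.85 × 0.0293636 = 0.05432 M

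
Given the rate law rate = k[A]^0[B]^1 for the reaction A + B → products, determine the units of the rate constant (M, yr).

yr⁻¹

Step 1: Overall order = 0 + 1 = 1.
Step 2: rate has units M·yr⁻¹; [A]^0[B]^1 has units M^1.
Step 3: k = rate/([A]^0[B]^1), so units of k = M^(1-1)·yr⁻¹ = yr⁻¹.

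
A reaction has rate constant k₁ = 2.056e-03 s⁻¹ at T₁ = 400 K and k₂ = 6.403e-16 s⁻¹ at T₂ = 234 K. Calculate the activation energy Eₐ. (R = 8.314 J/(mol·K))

135.0 kJ/mol

Step 1: Use the two-temperature Arrhenius form: ln(k₂/k₁) = -Eₐ/R × (1/T₂ - 1/T₁)
Step 2: ln(k₂/k₁) = ln(6.403e-16/2.056e-03) = ln(3.1143e-13) = -28.7976
Step 3: 1/T₂ - 1/T₁ = 1/234 - 1/400 = 1.773504e-03 K⁻¹
Step 4: Eₐ = -R × ln(k₂/k₁) / (1/T₂ - 1/T₁) = -8.314 × -28.7976 / 1.773504e-03
Step 5: Eₐ = 1.3500e+05 J/mol = 135.0 kJ/mol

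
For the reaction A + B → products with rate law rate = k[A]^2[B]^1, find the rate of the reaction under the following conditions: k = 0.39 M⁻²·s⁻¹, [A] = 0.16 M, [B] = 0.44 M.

0.004393 M/s

Step 1: The rate law is rate = k[A]^2[B]^1
Step 2: Substitute: rate = 0.39 × (0.16)^2 × (0.44)^1
Step 3: rate = 0.39 × 0.0256 × 0.44 = 0.00439296 M/s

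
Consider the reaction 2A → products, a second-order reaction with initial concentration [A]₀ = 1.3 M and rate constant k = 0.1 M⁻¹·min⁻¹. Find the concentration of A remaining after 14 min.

0.461 M

Step 1: For a second-order reaction: 1/[A] = 1/[A]₀ + kt
Step 2: 1/[A] = 1/1.3 + 0.1 × 14
Step 3: 1/[A] = 0.7692 + 1.4 = 2.169
Step 4: [A] = 1/2.169 = 0.461 M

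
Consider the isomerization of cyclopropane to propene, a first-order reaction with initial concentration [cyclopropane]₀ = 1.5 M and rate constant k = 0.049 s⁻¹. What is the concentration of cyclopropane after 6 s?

1.118 M

Step 1: For a first-order reaction: [cyclopropane] = [cyclopropane]₀ × e^(-kt)
Step 2: [cyclopropane] = 1.5 × e^(-0.049 × 6)
Step 3: [cyclopropane] = 1.5 × e^(-0.294)
Step 4: [cyclopropane] = 1.5 × 0.745276 = 1.118 M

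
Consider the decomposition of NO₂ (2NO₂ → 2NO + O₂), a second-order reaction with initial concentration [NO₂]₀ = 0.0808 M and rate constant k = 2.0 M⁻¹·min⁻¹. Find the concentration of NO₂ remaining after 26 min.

0.01553 M

Step 1: For a second-order reaction: 1/[NO₂] = 1/[NO₂]₀ + kt
Step 2: 1/[NO₂] = 1/0.0808 + 2.0 × 26
Step 3: 1/[NO₂] = 12.38 + 52 = 64.38
Step 4: [NO₂] = 1/64.38 = 0.01553 M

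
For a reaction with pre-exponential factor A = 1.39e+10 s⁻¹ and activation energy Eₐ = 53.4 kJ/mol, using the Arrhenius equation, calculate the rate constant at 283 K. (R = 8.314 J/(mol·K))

1.93e+00 s⁻¹

Step 1: Use the Arrhenius equation: k = A × exp(-Eₐ/RT)
Step 2: Convert Eₐ to J/mol: 53.4 kJ/mol = 53400 J/mol
Step 3: Calculate the exponent: -Eₐ/(RT) = -53400/(8.314 × 283) = -22.69576
Step 4: k = 1.39e+10 × exp(-22.69576)
Step 5: k = 1.39e+10 × 1.39109e-10 = 1.9336e+00 s⁻¹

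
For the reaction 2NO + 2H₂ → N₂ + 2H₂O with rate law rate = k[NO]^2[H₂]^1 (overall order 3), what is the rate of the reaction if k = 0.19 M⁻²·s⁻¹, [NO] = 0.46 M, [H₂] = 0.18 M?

0.007237 M/s

Step 1: The rate law is rate = k[NO]^2[H₂]^1, overall order = 2+1 = 3
Step 2: Substitute values: rate = 0.19 × (0.46)^2 × (0.18)^1
Step 3: rate = 0.19 × 0.2116 × 0.18 = 0.00723672 M/s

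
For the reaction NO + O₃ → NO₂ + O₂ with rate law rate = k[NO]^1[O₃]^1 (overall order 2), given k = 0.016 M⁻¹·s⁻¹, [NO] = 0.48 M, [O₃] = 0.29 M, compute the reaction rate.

0.002227 M/s

Step 1: The rate law is rate = k[NO]^1[O₃]^1, overall order = 1+1 = 2
Step 2: Substitute values: rate = 0.016 × (0.48)^1 × (0.29)^1
Step 3: rate = 0.016 × 0.48 × 0.29 = 0.0022272 M/s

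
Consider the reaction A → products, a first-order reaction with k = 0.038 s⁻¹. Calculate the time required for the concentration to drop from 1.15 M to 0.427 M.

26.07 s

Step 1: For first-order: t = ln([A]₀/[A])/k
Step 2: t = ln(1.15/0.427)/0.038
Step 3: t = ln(2.693)/0.038
Step 4: t = 0.9907/0.038 = 26.07 s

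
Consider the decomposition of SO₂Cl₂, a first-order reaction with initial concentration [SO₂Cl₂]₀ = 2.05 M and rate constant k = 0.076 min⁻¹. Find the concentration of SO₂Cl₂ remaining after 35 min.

0.1434 M

Step 1: For a first-order reaction: [SO₂Cl₂] = [SO₂Cl₂]₀ × e^(-kt)
Step 2: [SO₂Cl₂] = 2.05 × e^(-0.076 × 35)
Step 3: [SO₂Cl₂] = 2.05 × e^(-2.66)
Step 4: [SO₂Cl₂] = 2.05 × 0.0699482 = 0.1434 M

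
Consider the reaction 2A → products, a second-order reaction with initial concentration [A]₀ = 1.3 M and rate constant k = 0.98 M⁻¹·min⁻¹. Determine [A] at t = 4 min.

0.2133 M

Step 1: For a second-order reaction: 1/[A] = 1/[A]₀ + kt
Step 2: 1/[A] = 1/1.3 + 0.98 × 4
Step 3: 1/[A] = 0.7692 + 3.92 = 4.689
Step 4: [A] = 1/4.689 = 0.2133 M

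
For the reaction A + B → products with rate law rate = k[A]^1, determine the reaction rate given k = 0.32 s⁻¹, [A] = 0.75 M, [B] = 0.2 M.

0.24 M/s

Step 1: The rate law is rate = k[A]^1
Step 2: Note that the rate does not depend on [B] (zero order in B).
Step 3: rate = 0.32 × (0.75)^1 = 0.24 M/s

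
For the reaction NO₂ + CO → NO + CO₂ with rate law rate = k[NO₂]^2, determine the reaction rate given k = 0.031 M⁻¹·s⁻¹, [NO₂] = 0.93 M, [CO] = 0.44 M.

0.02681 M/s

Step 1: The rate law is rate = k[NO₂]^2
Step 2: Note that the rate does not depend on [CO] (zero order in CO).
Step 3: rate = 0.031 × (0.93)^2 = 0.0268119 M/s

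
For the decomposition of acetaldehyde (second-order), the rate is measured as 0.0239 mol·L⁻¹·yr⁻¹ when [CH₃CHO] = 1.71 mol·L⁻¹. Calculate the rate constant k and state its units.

0.008173 (mol·L⁻¹)⁻¹·yr⁻¹

Step 1: rate = k[CH₃CHO]^2, so k = rate / [CH₃CHO]^2.
Step 2: k = 0.0239 / (1.71)^2 = 0.0239 / 2.924.
Step 3: k = 0.008173 (mol·L⁻¹)⁻¹·yr⁻¹.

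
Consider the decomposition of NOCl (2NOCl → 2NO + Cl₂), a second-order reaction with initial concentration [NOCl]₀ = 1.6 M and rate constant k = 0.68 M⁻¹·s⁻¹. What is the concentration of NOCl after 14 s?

0.09857 M

Step 1: For a second-order reaction: 1/[NOCl] = 1/[NOCl]₀ + kt
Step 2: 1/[NOCl] = 1/1.6 + 0.68 × 14
Step 3: 1/[NOCl] = 0.625 + 9.52 = 10.15
Step 4: [NOCl] = 1/10.15 = 0.09857 M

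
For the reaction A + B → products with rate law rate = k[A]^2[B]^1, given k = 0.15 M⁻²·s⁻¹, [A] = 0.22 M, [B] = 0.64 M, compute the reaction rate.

0.004646 M/s

Step 1: The rate law is rate = k[A]^2[B]^1
Step 2: Substitute: rate = 0.15 × (0.22)^2 × (0.64)^1
Step 3: rate = 0.15 × 0.0484 × 0.64 = 0.0046464 M/s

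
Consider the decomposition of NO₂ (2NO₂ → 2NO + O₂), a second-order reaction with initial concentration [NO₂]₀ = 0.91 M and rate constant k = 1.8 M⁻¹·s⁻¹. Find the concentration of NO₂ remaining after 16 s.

0.03345 M

Step 1: For a second-order reaction: 1/[NO₂] = 1/[NO₂]₀ + kt
Step 2: 1/[NO₂] = 1/0.91 + 1.8 × 16
Step 3: 1/[NO₂] = 1.099 + 28.8 = 29.9
Step 4: [NO₂] = 1/29.9 = 0.03345 M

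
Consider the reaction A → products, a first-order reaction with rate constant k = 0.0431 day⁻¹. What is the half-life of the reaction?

16.08 day

Step 1: For a first-order reaction, t₁/₂ = ln(2)/k
Step 2: t₁/₂ = ln(2)/0.0431
Step 3: t₁/₂ = 0.6931/0.0431 = 16.08 day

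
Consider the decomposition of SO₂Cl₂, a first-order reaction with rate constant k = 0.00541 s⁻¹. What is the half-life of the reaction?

128.1 s

Step 1: For a first-order reaction, t₁/₂ = ln(2)/k
Step 2: t₁/₂ = ln(2)/0.00541
Step 3: t₁/₂ = 0.6931/0.00541 = 128.1 s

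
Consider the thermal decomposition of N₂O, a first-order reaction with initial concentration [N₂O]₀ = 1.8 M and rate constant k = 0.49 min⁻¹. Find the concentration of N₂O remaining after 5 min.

0.1553 M

Step 1: For a first-order reaction: [N₂O] = [N₂O]₀ × e^(-kt)
Step 2: [N₂O] = 1.8 × e^(-0.49 × 5)
Step 3: [N₂O] = 1.8 × e^(-2.45)
Step 4: [N₂O] = 1.8 × 0.0862936 = 0.1553 M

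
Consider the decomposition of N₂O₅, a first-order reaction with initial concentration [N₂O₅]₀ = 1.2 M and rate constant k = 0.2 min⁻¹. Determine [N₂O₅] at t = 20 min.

0.02198 M

Step 1: For a first-order reaction: [N₂O₅] = [N₂O₅]₀ × e^(-kt)
Step 2: [N₂O₅] = 1.2 × e^(-0.2 × 20)
Step 3: [N₂O₅] = 1.2 × e^(-4)
Step 4: [N₂O₅] = 1.2 × 0.0183156 = 0.02198 M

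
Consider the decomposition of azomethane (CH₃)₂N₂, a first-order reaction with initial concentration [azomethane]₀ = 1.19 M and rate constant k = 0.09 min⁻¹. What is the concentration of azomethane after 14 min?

0.3375 M

Step 1: For a first-order reaction: [azomethane] = [azomethane]₀ × e^(-kt)
Step 2: [azomethane] = 1.19 × e^(-0.09 × 14)
Step 3: [azomethane] = 1.19 × e^(-1.26)
Step 4: [azomethane] = 1.19 × 0.283654 = 0.3375 M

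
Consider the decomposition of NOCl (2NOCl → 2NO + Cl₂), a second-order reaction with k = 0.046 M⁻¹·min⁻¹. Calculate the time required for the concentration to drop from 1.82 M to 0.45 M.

36.36 min

Step 1: For second-order: t = (1/[NOCl] - 1/[NOCl]₀)/k
Step 2: t = (1/0.45 - 1/1.82)/0.046
Step 3: t = (2.222 - 0.5495)/0.046
Step 4: t = 1.673/0.046 = 36.36 min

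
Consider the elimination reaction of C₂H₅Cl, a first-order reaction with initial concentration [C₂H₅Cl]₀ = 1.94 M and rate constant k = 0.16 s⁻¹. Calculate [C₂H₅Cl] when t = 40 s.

0.003223 M

Step 1: For a first-order reaction: [C₂H₅Cl] = [C₂H₅Cl]₀ × e^(-kt)
Step 2: [C₂H₅Cl] = 1.94 × e^(-0.16 × 40)
Step 3: [C₂H₅Cl] = 1.94 × e^(-6.4)
Step 4: [C₂H₅Cl] = 1.94 × 0.00166156 = 0.003223 M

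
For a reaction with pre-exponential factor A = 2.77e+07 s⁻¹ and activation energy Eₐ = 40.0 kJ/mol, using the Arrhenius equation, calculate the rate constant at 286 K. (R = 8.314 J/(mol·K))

1.37e+00 s⁻¹

Step 1: Use the Arrhenius equation: k = A × exp(-Eₐ/RT)
Step 2: Convert Eₐ to J/mol: 40.0 kJ/mol = 40000 J/mol
Step 3: Calculate the exponent: -Eₐ/(RT) = -40000/(8.314 × 286) = -16.82224
Step 4: k = 2.77e+07 × exp(-16.82224)
Step 5: k = 2.77e+07 × 4.94532e-08 = 1.3699e+00 s⁻¹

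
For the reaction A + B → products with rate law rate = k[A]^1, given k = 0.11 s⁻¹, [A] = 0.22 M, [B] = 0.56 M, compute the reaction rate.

0.0242 M/s

Step 1: The rate law is rate = k[A]^1
Step 2: Note that the rate does not depend on [B] (zero order in B).
Step 3: rate = 0.11 × (0.22)^1 = 0.0242 M/s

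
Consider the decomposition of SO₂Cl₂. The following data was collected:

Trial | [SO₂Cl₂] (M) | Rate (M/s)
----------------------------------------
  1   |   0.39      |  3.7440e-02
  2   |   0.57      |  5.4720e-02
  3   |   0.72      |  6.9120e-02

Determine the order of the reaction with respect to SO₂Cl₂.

first order (1)

Step 1: Compare trials to find order n where rate₂/rate₁ = ([SO₂Cl₂]₂/[SO₂Cl₂]₁)^n
Step 2: rate₂/rate₁ = 5.4720e-02/3.7440e-02 = 1.462
Step 3: [SO₂Cl₂]₂/[SO₂Cl₂]₁ = 0.57/0.39 = 1.462
Step 4: n = ln(1.462)/ln(1.462) = 1.00 ≈ 1
Step 5: The reaction is first order in SO₂Cl₂.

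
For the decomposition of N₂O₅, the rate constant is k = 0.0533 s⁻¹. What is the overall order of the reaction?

first order (1)

Step 1: The units of k for an nth-order reaction are (concentration)^(1-n)·(time)⁻¹.
Step 2: Here k has units s⁻¹, so the concentration exponent is 0.
Step 3: 1 - n = 0 ⇒ n = 1. The reaction is first order.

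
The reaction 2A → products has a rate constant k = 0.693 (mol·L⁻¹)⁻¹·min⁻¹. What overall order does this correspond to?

second order (2)

Step 1: The units of k for an nth-order reaction are (concentration)^(1-n)·(time)⁻¹.
Step 2: Here k has units (mol·L⁻¹)⁻¹·min⁻¹, so the concentration exponent is -1.
Step 3: 1 - n = -1 ⇒ n = 2. The reaction is second order.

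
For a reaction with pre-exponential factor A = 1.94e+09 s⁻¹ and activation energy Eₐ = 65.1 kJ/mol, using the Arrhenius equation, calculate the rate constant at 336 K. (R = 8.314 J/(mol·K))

1.47e-01 s⁻¹

Step 1: Use the Arrhenius equation: k = A × exp(-Eₐ/RT)
Step 2: Convert Eₐ to J/mol: 65.1 kJ/mol = 65100 J/mol
Step 3: Calculate the exponent: -Eₐ/(RT) = -65100/(8.314 × 336) = -23.30407
Step 4: k = 1.94e+09 × exp(-23.30407)
Step 5: k = 1.94e+09 × 7.57131e-11 = 1.4688e-01 s⁻¹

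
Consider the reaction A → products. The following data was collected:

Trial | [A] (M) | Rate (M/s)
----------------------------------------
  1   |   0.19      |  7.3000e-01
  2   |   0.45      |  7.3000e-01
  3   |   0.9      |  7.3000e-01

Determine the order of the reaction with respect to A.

zeroth order (0)

Step 1: Compare trials - when concentration changes, rate stays constant.
Step 2: rate₂/rate₁ = 7.3000e-01/7.3000e-01 = 1
Step 3: [A]₂/[A]₁ = 0.45/0.19 = 2.368
Step 4: Since rate ratio ≈ (conc ratio)^0, the reaction is zeroth order.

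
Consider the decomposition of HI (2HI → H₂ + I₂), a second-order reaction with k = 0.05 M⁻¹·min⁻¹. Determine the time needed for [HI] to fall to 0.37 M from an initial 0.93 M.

32.55 min

Step 1: For second-order: t = (1/[HI] - 1/[HI]₀)/k
Step 2: t = (1/0.37 - 1/0.93)/0.05
Step 3: t = (2.703 - 1.075)/0.05
Step 4: t = 1.627/0.05 = 32.55 min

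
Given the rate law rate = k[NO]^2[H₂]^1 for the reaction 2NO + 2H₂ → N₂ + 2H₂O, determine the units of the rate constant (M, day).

M⁻²·day⁻¹

Step 1: Overall order = 2 + 1 = 3.
Step 2: rate has units M·day⁻¹; [NO]^2[H₂]^1 has units M^3.
Step 3: k = rate/([NO]^2[H₂]^1), so units of k = M^(1-3)·day⁻¹ = M⁻²·day⁻¹.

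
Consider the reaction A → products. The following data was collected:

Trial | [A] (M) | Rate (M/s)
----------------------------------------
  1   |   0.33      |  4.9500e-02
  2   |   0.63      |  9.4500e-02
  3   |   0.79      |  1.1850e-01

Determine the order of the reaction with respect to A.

first order (1)

Step 1: Compare trials to find order n where rate₂/rate₁ = ([A]₂/[A]₁)^n
Step 2: rate₂/rate₁ = 9.4500e-02/4.9500e-02 = 1.909
Step 3: [A]₂/[A]₁ = 0.63/0.33 = 1.909
Step 4: n = ln(1.909)/ln(1.909) = 1.00 ≈ 1
Step 5: The reaction is first order in A.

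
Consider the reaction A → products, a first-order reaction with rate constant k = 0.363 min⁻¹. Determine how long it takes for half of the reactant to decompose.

1.909 min

Step 1: For a first-order reaction, t₁/₂ = ln(2)/k
Step 2: t₁/₂ = ln(2)/0.363
Step 3: t₁/₂ = 0.6931/0.363 = 1.909 min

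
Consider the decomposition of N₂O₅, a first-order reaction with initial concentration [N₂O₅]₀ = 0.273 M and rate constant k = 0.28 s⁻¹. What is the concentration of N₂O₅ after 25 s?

0.0002489 M

Step 1: For a first-order reaction: [N₂O₅] = [N₂O₅]₀ × e^(-kt)
Step 2: [N₂O₅] = 0.273 × e^(-0.28 × 25)
Step 3: [N₂O₅] = 0.273 × e^(-7)
Step 4: [N₂O₅] = 0.273 × 0.000911882 = 0.0002489 M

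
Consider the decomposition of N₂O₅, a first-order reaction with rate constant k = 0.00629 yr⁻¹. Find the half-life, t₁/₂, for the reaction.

110.2 yr

Step 1: For a first-order reaction, t₁/₂ = ln(2)/k
Step 2: t₁/₂ = ln(2)/0.00629
Step 3: t₁/₂ = 0.6931/0.00629 = 110.2 yr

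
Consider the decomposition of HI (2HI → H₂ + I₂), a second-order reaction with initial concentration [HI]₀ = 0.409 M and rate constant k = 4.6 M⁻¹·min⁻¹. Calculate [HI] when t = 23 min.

0.009238 M

Step 1: For a second-order reaction: 1/[HI] = 1/[HI]₀ + kt
Step 2: 1/[HI] = 1/0.409 + 4.6 × 23
Step 3: 1/[HI] = 2.445 + 105.8 = 108.2
Step 4: [HI] = 1/108.2 = 0.009238 M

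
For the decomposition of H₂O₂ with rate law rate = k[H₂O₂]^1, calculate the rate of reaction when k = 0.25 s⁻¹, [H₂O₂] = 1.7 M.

0.425 M/s

Step 1: Identify the rate law: rate = k[H₂O₂]^1
Step 2: Substitute values: rate = 0.25 × (1.7)^1
Step 3: Calculate: rate = 0.25 × 1.7 = 0.425 M/s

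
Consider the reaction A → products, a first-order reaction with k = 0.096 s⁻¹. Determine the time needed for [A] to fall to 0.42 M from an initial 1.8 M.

15.16 s

Step 1: For first-order: t = ln([A]₀/[A])/k
Step 2: t = ln(1.8/0.42)/0.096
Step 3: t = ln(4.286)/0.096
Step 4: t = 1.455/0.096 = 15.16 s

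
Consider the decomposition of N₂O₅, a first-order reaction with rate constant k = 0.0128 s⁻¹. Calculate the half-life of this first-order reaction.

54.15 s

Step 1: For a first-order reaction, t₁/₂ = ln(2)/k
Step 2: t₁/₂ = ln(2)/0.0128
Step 3: t₁/₂ = 0.6931/0.0128 = 54.15 s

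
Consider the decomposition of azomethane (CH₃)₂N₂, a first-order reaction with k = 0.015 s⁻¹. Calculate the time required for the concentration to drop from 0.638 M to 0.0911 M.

129.8 s

Step 1: For first-order: t = ln([azomethane]₀/[azomethane])/k
Step 2: t = ln(0.638/0.0911)/0.015
Step 3: t = ln(7.003)/0.015
Step 4: t = 1.946/0.015 = 129.8 s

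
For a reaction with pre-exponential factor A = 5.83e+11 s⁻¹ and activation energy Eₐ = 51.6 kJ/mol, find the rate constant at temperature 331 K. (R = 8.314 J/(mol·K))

4.19e+03 s⁻¹

Step 1: Use the Arrhenius equation: k = A × exp(-Eₐ/RT)
Step 2: Convert Eₐ to J/mol: 51.6 kJ/mol = 51600 J/mol
Step 3: Calculate the exponent: -Eₐ/(RT) = -51600/(8.314 × 331) = -18.75045
Step 4: k = 5.83e+11 × exp(-18.75045)
Step 5: k = 5.83e+11 × 7.19090e-09 = 4.1923e+03 s⁻¹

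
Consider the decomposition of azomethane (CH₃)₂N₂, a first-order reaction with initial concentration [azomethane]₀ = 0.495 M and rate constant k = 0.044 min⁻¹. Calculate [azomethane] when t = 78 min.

0.016 M

Step 1: For a first-order reaction: [azomethane] = [azomethane]₀ × e^(-kt)
Step 2: [azomethane] = 0.495 × e^(-0.044 × 78)
Step 3: [azomethane] = 0.495 × e^(-3.432)
Step 4: [azomethane] = 0.495 × 0.0323222 = 0.016 M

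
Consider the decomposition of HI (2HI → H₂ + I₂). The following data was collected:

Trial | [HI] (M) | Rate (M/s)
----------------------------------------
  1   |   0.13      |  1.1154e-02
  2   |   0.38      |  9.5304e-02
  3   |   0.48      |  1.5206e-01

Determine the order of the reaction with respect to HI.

second order (2)

Step 1: Compare trials to find order n where rate₂/rate₁ = ([HI]₂/[HI]₁)^n
Step 2: rate₂/rate₁ = 9.5304e-02/1.1154e-02 = 8.544
Step 3: [HI]₂/[HI]₁ = 0.38/0.13 = 2.923
Step 4: n = ln(8.544)/ln(2.923) = 2.00 ≈ 2
Step 5: The reaction is second order in HI.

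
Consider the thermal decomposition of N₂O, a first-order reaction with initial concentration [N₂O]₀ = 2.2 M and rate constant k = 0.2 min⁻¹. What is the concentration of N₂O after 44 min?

0.0003316 M

Step 1: For a first-order reaction: [N₂O] = [N₂O]₀ × e^(-kt)
Step 2: [N₂O] = 2.2 × e^(-0.2 × 44)
Step 3: [N₂O] = 2.2 × e^(-8.8)
Step 4: [N₂O] = 2.2 × 0.000150733 = 0.0003316 M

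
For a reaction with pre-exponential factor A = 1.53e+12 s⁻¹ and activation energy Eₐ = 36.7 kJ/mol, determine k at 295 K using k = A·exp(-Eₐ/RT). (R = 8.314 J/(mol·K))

4.85e+05 s⁻¹

Step 1: Use the Arrhenius equation: k = A × exp(-Eₐ/RT)
Step 2: Convert Eₐ to J/mol: 36.7 kJ/mol = 36700 J/mol
Step 3: Calculate the exponent: -Eₐ/(RT) = -36700/(8.314 × 295) = -14.96353
Step 4: k = 1.53e+12 × exp(-14.96353)
Step 5: k = 1.53e+12 × 3.17265e-07 = 4.8542e+05 s⁻¹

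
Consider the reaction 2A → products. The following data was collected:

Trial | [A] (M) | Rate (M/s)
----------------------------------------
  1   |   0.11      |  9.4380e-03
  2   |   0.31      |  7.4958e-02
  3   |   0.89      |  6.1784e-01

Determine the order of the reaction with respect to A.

second order (2)

Step 1: Compare trials to find order n where rate₂/rate₁ = ([A]₂/[A]₁)^n
Step 2: rate₂/rate₁ = 7.4958e-02/9.4380e-03 = 7.942
Step 3: [A]₂/[A]₁ = 0.31/0.11 = 2.818
Step 4: n = ln(7.942)/ln(2.818) = 2.00 ≈ 2
Step 5: The reaction is second order in A.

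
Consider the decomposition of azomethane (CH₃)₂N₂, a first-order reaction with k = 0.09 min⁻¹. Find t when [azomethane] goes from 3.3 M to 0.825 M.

15.4 min

Step 1: For first-order: t = ln([azomethane]₀/[azomethane])/k
Step 2: t = ln(3.3/0.825)/0.09
Step 3: t = ln(4)/0.09
Step 4: t = 1.386/0.09 = 15.4 min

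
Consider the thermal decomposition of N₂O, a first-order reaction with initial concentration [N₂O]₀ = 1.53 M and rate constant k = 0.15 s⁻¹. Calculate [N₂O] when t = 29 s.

0.01975 M

Step 1: For a first-order reaction: [N₂O] = [N₂O]₀ × e^(-kt)
Step 2: [N₂O] = 1.53 × e^(-0.15 × 29)
Step 3: [N₂O] = 1.53 × e^(-4.35)
Step 4: [N₂O] = 1.53 × 0.0129068 = 0.01975 M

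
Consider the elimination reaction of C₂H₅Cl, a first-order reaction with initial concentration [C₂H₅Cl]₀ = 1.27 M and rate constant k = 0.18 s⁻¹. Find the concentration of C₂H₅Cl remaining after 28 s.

0.008222 M

Step 1: For a first-order reaction: [C₂H₅Cl] = [C₂H₅Cl]₀ × e^(-kt)
Step 2: [C₂H₅Cl] = 1.27 × e^(-0.18 × 28)
Step 3: [C₂H₅Cl] = 1.27 × e^(-5.04)
Step 4: [C₂H₅Cl] = 1.27 × 0.00647375 = 0.008222 M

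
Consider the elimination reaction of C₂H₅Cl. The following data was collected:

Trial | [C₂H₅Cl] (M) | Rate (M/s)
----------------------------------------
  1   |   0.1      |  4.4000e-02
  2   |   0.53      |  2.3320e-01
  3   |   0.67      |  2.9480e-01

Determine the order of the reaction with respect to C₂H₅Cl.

first order (1)

Step 1: Compare trials to find order n where rate₂/rate₁ = ([C₂H₅Cl]₂/[C₂H₅Cl]₁)^n
Step 2: rate₂/rate₁ = 2.3320e-01/4.4000e-02 = 5.3
Step 3: [C₂H₅Cl]₂/[C₂H₅Cl]₁ = 0.53/0.1 = 5.3
Step 4: n = ln(5.3)/ln(5.3) = 1.00 ≈ 1
Step 5: The reaction is first order in C₂H₅Cl.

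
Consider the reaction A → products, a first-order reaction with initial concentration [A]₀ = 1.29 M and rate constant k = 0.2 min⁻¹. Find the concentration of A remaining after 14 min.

0.07844 M

Step 1: For a first-order reaction: [A] = [A]₀ × e^(-kt)
Step 2: [A] = 1.29 × e^(-0.2 × 14)
Step 3: [A] = 1.29 × e^(-2.8)
Step 4: [A] = 1.29 × 0.0608101 = 0.07844 M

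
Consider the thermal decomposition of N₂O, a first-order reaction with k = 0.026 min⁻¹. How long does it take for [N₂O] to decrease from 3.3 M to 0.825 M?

53.32 min

Step 1: For first-order: t = ln([N₂O]₀/[N₂O])/k
Step 2: t = ln(3.3/0.825)/0.026
Step 3: t = ln(4)/0.026
Step 4: t = 1.386/0.026 = 53.32 min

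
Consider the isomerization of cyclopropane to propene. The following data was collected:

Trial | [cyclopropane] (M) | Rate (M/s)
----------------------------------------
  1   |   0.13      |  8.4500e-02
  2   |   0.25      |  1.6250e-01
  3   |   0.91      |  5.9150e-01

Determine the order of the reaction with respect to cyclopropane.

first order (1)

Step 1: Compare trials to find order n where rate₂/rate₁ = ([cyclopropane]₂/[cyclopropane]₁)^n
Step 2: rate₂/rate₁ = 1.6250e-01/8.4500e-02 = 1.923
Step 3: [cyclopropane]₂/[cyclopropane]₁ = 0.25/0.13 = 1.923
Step 4: n = ln(1.923)/ln(1.923) = 1.00 ≈ 1
Step 5: The reaction is first order in cyclopropane.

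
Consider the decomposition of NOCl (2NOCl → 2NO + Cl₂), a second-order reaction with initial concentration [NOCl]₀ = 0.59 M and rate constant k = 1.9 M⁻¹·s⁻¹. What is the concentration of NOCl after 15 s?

0.03312 M

Step 1: For a second-order reaction: 1/[NOCl] = 1/[NOCl]₀ + kt
Step 2: 1/[NOCl] = 1/0.59 + 1.9 × 15
Step 3: 1/[NOCl] = 1.695 + 28.5 = 30.19
Step 4: [NOCl] = 1/30.19 = 0.03312 M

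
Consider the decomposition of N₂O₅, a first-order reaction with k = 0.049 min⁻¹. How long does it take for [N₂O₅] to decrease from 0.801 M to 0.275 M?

21.82 min

Step 1: For first-order: t = ln([N₂O₅]₀/[N₂O₅])/k
Step 2: t = ln(0.801/0.275)/0.049
Step 3: t = ln(2.913)/0.049
Step 4: t = 1.069/0.049 = 21.82 min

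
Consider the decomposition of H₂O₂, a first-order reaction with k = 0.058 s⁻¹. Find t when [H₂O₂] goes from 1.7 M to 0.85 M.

11.95 s

Step 1: For first-order: t = ln([H₂O₂]₀/[H₂O₂])/k
Step 2: t = ln(1.7/0.85)/0.058
Step 3: t = ln(2)/0.058
Step 4: t = 0.6931/0.058 = 11.95 s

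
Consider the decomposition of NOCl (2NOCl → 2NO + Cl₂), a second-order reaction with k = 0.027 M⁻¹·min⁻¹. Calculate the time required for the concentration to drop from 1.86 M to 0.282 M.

111.4 min

Step 1: For second-order: t = (1/[NOCl] - 1/[NOCl]₀)/k
Step 2: t = (1/0.282 - 1/1.86)/0.027
Step 3: t = (3.546 - 0.5376)/0.027
Step 4: t = 3.008/0.027 = 111.4 min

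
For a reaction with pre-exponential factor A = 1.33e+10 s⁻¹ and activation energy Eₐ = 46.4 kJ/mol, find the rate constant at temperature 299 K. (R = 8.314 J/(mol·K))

1.04e+02 s⁻¹

Step 1: Use the Arrhenius equation: k = A × exp(-Eₐ/RT)
Step 2: Convert Eₐ to J/mol: 46.4 kJ/mol = 46400 J/mol
Step 3: Calculate the exponent: -Eₐ/(RT) = -46400/(8.314 × 299) = -18.66538
Step 4: k = 1.33e+10 × exp(-18.66538)
Step 5: k = 1.33e+10 × 7.82940e-09 = 1.0413e+02 s⁻¹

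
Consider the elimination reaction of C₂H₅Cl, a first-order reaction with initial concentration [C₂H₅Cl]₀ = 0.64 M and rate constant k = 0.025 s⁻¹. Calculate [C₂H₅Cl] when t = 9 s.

0.5111 M

Step 1: For a first-order reaction: [C₂H₅Cl] = [C₂H₅Cl]₀ × e^(-kt)
Step 2: [C₂H₅Cl] = 0.64 × e^(-0.025 × 9)
Step 3: [C₂H₅Cl] = 0.64 × e^(-0.225)
Step 4: [C₂H₅Cl] = 0.64 × 0.798516 = 0.5111 M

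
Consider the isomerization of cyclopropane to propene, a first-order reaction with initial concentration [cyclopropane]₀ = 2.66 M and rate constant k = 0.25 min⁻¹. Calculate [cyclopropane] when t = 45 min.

3.46e-05 M

Step 1: For a first-order reaction: [cyclopropane] = [cyclopropane]₀ × e^(-kt)
Step 2: [cyclopropane] = 2.66 × e^(-0.25 × 45)
Step 3: [cyclopropane] = 2.66 × e^(-11.25)
Step 4: [cyclopropane] = 2.66 × 1.30073e-05 = 3.46e-05 M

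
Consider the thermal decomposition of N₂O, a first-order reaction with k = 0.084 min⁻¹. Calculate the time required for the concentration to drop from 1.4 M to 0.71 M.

8.083 min

Step 1: For first-order: t = ln([N₂O]₀/[N₂O])/k
Step 2: t = ln(1.4/0.71)/0.084
Step 3: t = ln(1.972)/0.084
Step 4: t = 0.679/0.084 = 8.083 min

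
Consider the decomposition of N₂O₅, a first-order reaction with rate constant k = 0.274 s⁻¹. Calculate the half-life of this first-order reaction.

2.53 s

Step 1: For a first-order reaction, t₁/₂ = ln(2)/k
Step 2: t₁/₂ = ln(2)/0.274
Step 3: t₁/₂ = 0.6931/0.274 = 2.53 s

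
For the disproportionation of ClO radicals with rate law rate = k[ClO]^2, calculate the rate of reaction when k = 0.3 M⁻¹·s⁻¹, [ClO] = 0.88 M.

0.2323 M/s

Step 1: Identify the rate law: rate = k[ClO]^2
Step 2: Substitute values: rate = 0.3 × (0.88)^2
Step 3: Calculate: rate = 0.3 × 0.7744 = 0.23232 M/s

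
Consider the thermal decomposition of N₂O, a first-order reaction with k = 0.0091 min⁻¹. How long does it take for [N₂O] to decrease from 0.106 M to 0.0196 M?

185.5 min

Step 1: For first-order: t = ln([N₂O]₀/[N₂O])/k
Step 2: t = ln(0.106/0.0196)/0.0091
Step 3: t = ln(5.408)/0.0091
Step 4: t = 1.688/0.0091 = 185.5 min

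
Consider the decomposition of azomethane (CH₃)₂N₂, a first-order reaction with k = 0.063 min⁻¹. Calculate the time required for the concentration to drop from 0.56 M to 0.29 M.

10.45 min

Step 1: For first-order: t = ln([azomethane]₀/[azomethane])/k
Step 2: t = ln(0.56/0.29)/0.063
Step 3: t = ln(1.931)/0.063
Step 4: t = 0.6581/0.063 = 10.45 min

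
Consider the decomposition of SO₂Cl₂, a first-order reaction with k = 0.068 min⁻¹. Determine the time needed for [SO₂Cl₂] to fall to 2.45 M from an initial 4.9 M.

10.19 min

Step 1: For first-order: t = ln([SO₂Cl₂]₀/[SO₂Cl₂])/k
Step 2: t = ln(4.9/2.45)/0.068
Step 3: t = ln(2)/0.068
Step 4: t = 0.6931/0.068 = 10.19 min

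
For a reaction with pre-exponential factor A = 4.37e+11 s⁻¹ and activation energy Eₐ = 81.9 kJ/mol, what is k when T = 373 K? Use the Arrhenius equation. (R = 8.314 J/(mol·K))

1.48e+00 s⁻¹

Step 1: Use the Arrhenius equation: k = A × exp(-Eₐ/RT)
Step 2: Convert Eₐ to J/mol: 81.9 kJ/mol = 81900 J/mol
Step 3: Calculate the exponent: -Eₐ/(RT) = -81900/(8.314 × 373) = -26.40980
Step 4: k = 4.37e+11 × exp(-26.40980)
Step 5: k = 4.37e+11 × 3.39133e-12 = 1.4820e+00 s⁻¹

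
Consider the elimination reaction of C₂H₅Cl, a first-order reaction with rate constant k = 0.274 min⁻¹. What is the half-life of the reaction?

2.53 min

Step 1: For a first-order reaction, t₁/₂ = ln(2)/k
Step 2: t₁/₂ = ln(2)/0.274
Step 3: t₁/₂ = 0.6931/0.274 = 2.53 min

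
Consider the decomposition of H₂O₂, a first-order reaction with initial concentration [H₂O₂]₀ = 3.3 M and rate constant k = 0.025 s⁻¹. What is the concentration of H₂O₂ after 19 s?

2.052 M

Step 1: For a first-order reaction: [H₂O₂] = [H₂O₂]₀ × e^(-kt)
Step 2: [H₂O₂] = 3.3 × e^(-0.025 × 19)
Step 3: [H₂O₂] = 3.3 × e^(-0.475)
Step 4: [H₂O₂] = 3.3 × 0.621885 = 2.052 M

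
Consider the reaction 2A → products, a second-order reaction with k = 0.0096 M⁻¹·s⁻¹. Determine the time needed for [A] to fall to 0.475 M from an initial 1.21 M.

133.2 s

Step 1: For second-order: t = (1/[A] - 1/[A]₀)/k
Step 2: t = (1/0.475 - 1/1.21)/0.0096
Step 3: t = (2.105 - 0.8264)/0.0096
Step 4: t = 1.279/0.0096 = 133.2 s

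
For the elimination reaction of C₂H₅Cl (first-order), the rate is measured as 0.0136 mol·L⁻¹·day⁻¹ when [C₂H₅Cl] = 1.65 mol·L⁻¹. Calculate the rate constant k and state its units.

0.008242 day⁻¹

Step 1: rate = k[C₂H₅Cl]^1, so k = rate / [C₂H₅Cl]^1.
Step 2: k = 0.0136 / (1.65)^1 = 0.0136 / 1.65.
Step 3: k = 0.008242 day⁻¹.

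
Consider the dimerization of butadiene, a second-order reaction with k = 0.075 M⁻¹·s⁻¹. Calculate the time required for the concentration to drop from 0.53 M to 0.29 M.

20.82 s

Step 1: For second-order: t = (1/[C₄H₆] - 1/[C₄H₆]₀)/k
Step 2: t = (1/0.29 - 1/0.53)/0.075
Step 3: t = (3.448 - 1.887)/0.075
Step 4: t = 1.561/0.075 = 20.82 s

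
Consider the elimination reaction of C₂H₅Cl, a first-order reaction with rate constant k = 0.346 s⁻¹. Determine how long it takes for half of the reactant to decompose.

2.003 s

Step 1: For a first-order reaction, t₁/₂ = ln(2)/k
Step 2: t₁/₂ = ln(2)/0.346
Step 3: t₁/₂ = 0.6931/0.346 = 2.003 s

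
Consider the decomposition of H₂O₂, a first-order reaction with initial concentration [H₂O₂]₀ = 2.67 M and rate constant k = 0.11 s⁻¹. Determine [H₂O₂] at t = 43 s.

0.02357 M

Step 1: For a first-order reaction: [H₂O₂] = [H₂O₂]₀ × e^(-kt)
Step 2: [H₂O₂] = 2.67 × e^(-0.11 × 43)
Step 3: [H₂O₂] = 2.67 × e^(-4.73)
Step 4: [H₂O₂] = 2.67 × 0.00882647 = 0.02357 M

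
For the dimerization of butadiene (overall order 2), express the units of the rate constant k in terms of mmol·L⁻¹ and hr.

(mmol·L⁻¹)⁻¹·hr⁻¹

Step 1: For overall order n, rate = k × (concentration)^n.
Step 2: Rate has units mmol·L⁻¹·hr⁻¹; concentration term has units (mmol·L⁻¹)^2.
Step 3: k = rate / (concentration)^n, so units of k = (mmol·L⁻¹)^(1-2)·hr⁻¹ = (mmol·L⁻¹)⁻¹·hr⁻¹.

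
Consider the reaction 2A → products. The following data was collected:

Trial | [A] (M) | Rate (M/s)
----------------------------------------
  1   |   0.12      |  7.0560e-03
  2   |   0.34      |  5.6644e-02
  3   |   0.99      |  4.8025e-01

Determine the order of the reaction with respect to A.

second order (2)

Step 1: Compare trials to find order n where rate₂/rate₁ = ([A]₂/[A]₁)^n
Step 2: rate₂/rate₁ = 5.6644e-02/7.0560e-03 = 8.028
Step 3: [A]₂/[A]₁ = 0.34/0.12 = 2.833
Step 4: n = ln(8.028)/ln(2.833) = 2.00 ≈ 2
Step 5: The reaction is second order in A.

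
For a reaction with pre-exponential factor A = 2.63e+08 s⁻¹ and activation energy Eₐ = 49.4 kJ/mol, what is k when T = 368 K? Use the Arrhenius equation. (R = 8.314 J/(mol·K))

2.56e+01 s⁻¹

Step 1: Use the Arrhenius equation: k = A × exp(-Eₐ/RT)
Step 2: Convert Eₐ to J/mol: 49.4 kJ/mol = 49400 J/mol
Step 3: Calculate the exponent: -Eₐ/(RT) = -49400/(8.314 × 368) = -16.14615
Step 4: k = 2.63e+08 × exp(-16.14615)
Step 5: k = 2.63e+08 × 9.72336e-08 = 2.5572e+01 s⁻¹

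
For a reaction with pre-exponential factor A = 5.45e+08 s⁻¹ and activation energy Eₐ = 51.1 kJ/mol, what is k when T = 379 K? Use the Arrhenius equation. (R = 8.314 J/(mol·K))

4.94e+01 s⁻¹

Step 1: Use the Arrhenius equation: k = A × exp(-Eₐ/RT)
Step 2: Convert Eₐ to J/mol: 51.1 kJ/mol = 51100 J/mol
Step 3: Calculate the exponent: -Eₐ/(RT) = -51100/(8.314 × 379) = -16.21704
Step 4: k = 5.45e+08 × exp(-16.21704)
Step 5: k = 5.45e+08 × 9.05793e-08 = 4.9366e+01 s⁻¹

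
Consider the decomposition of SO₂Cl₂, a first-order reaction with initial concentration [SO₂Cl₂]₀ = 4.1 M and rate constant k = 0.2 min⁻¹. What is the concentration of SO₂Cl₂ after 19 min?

0.09172 M

Step 1: For a first-order reaction: [SO₂Cl₂] = [SO₂Cl₂]₀ × e^(-kt)
Step 2: [SO₂Cl₂] = 4.1 × e^(-0.2 × 19)
Step 3: [SO₂Cl₂] = 4.1 × e^(-3.8)
Step 4: [SO₂Cl₂] = 4.1 × 0.0223708 = 0.09172 M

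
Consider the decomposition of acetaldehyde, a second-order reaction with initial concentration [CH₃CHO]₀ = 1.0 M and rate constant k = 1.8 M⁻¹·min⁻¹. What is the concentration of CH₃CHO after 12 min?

0.04425 M

Step 1: For a second-order reaction: 1/[CH₃CHO] = 1/[CH₃CHO]₀ + kt
Step 2: 1/[CH₃CHO] = 1/1.0 + 1.8 × 12
Step 3: 1/[CH₃CHO] = 1 + 21.6 = 22.6
Step 4: [CH₃CHO] = 1/22.6 = 0.04425 M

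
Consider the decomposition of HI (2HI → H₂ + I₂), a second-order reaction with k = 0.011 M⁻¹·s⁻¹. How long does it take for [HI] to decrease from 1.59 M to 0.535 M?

112.7 s

Step 1: For second-order: t = (1/[HI] - 1/[HI]₀)/k
Step 2: t = (1/0.535 - 1/1.59)/0.011
Step 3: t = (1.869 - 0.6289)/0.011
Step 4: t = 1.24/0.011 = 112.7 s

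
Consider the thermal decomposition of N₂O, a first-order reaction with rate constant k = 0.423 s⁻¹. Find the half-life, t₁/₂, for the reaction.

1.639 s

Step 1: For a first-order reaction, t₁/₂ = ln(2)/k
Step 2: t₁/₂ = ln(2)/0.423
Step 3: t₁/₂ = 0.6931/0.423 = 1.639 s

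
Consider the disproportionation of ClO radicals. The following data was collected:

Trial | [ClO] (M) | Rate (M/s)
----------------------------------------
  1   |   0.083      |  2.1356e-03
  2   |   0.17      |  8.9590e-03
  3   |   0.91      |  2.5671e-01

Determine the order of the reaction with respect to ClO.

second order (2)

Step 1: Compare trials to find order n where rate₂/rate₁ = ([ClO]₂/[ClO]₁)^n
Step 2: rate₂/rate₁ = 8.9590e-03/2.1356e-03 = 4.195
Step 3: [ClO]₂/[ClO]₁ = 0.17/0.083 = 2.048
Step 4: n = ln(4.195)/ln(2.048) = 2.00 ≈ 2
Step 5: The reaction is second order in ClO.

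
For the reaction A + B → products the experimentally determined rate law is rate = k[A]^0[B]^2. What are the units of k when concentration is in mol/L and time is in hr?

(mol/L)⁻¹·hr⁻¹

Step 1: Overall order = 0 + 2 = 2.
Step 2: rate has units mol/L·hr⁻¹; [A]^0[B]^2 has units (mol/L)^2.
Step 3: k = rate/([A]^0[B]^2), so units of k = (mol/L)^(1-2)·hr⁻¹ = (mol/L)⁻¹·hr⁻¹.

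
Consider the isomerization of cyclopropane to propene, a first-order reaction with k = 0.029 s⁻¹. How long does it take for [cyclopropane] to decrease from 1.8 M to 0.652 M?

35.02 s

Step 1: For first-order: t = ln([cyclopropane]₀/[cyclopropane])/k
Step 2: t = ln(1.8/0.652)/0.029
Step 3: t = ln(2.761)/0.029
Step 4: t = 1.015/0.029 = 35.02 s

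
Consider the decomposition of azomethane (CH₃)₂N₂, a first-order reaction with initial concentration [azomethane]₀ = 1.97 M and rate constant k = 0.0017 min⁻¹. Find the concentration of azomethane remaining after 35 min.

1.856 M

Step 1: For a first-order reaction: [azomethane] = [azomethane]₀ × e^(-kt)
Step 2: [azomethane] = 1.97 × e^(-0.0017 × 35)
Step 3: [azomethane] = 1.97 × e^(-0.0595)
Step 4: [azomethane] = 1.97 × 0.942236 = 1.856 M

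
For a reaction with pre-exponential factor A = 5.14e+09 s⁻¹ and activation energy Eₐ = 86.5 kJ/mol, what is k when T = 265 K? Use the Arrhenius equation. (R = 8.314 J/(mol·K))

4.57e-08 s⁻¹

Step 1: Use the Arrhenius equation: k = A × exp(-Eₐ/RT)
Step 2: Convert Eₐ to J/mol: 86.5 kJ/mol = 86500 J/mol
Step 3: Calculate the exponent: -Eₐ/(RT) = -86500/(8.314 × 265) = -39.26090
Step 4: k = 5.14e+09 × exp(-39.26090)
Step 5: k = 5.14e+09 × 8.89627e-18 = 4.5727e-08 s⁻¹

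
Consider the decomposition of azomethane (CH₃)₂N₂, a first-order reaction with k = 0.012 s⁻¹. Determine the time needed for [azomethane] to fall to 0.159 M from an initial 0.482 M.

92.42 s

Step 1: For first-order: t = ln([azomethane]₀/[azomethane])/k
Step 2: t = ln(0.482/0.159)/0.012
Step 3: t = ln(3.031)/0.012
Step 4: t = 1.109/0.012 = 92.42 s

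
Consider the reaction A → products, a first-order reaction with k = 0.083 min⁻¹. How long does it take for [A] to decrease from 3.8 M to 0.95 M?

16.7 min

Step 1: For first-order: t = ln([A]₀/[A])/k
Step 2: t = ln(3.8/0.95)/0.083
Step 3: t = ln(4)/0.083
Step 4: t = 1.386/0.083 = 16.7 min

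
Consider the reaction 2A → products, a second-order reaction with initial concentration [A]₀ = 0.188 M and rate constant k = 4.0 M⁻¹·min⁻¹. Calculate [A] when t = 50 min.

0.00487 M

Step 1: For a second-order reaction: 1/[A] = 1/[A]₀ + kt
Step 2: 1/[A] = 1/0.188 + 4.0 × 50
Step 3: 1/[A] = 5.319 + 200 = 205.3
Step 4: [A] = 1/205.3 = 0.00487 M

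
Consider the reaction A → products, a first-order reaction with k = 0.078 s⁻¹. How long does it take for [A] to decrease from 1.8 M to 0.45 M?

17.77 s

Step 1: For first-order: t = ln([A]₀/[A])/k
Step 2: t = ln(1.8/0.45)/0.078
Step 3: t = ln(4)/0.078
Step 4: t = 1.386/0.078 = 17.77 s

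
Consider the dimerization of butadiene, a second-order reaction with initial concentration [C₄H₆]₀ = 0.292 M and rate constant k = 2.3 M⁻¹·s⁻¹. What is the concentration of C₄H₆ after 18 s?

0.02231 M

Step 1: For a second-order reaction: 1/[C₄H₆] = 1/[C₄H₆]₀ + kt
Step 2: 1/[C₄H₆] = 1/0.292 + 2.3 × 18
Step 3: 1/[C₄H₆] = 3.425 + 41.4 = 44.82
Step 4: [C₄H₆] = 1/44.82 = 0.02231 M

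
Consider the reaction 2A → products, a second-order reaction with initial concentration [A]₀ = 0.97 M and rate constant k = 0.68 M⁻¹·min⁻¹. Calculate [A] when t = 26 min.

0.05344 M

Step 1: For a second-order reaction: 1/[A] = 1/[A]₀ + kt
Step 2: 1/[A] = 1/0.97 + 0.68 × 26
Step 3: 1/[A] = 1.031 + 17.68 = 18.71
Step 4: [A] = 1/18.71 = 0.05344 M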